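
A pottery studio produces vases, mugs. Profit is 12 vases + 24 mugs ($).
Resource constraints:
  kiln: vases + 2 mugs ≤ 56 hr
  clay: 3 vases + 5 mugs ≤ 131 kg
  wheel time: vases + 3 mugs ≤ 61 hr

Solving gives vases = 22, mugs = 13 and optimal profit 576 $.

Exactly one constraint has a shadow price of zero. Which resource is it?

kiln: 48/56 (slack 8)
clay: 131/131 (binding)
wheel time: 61/61 (binding)
By complementary slackness, a constraint with positive slack has shadow price 0 → kiln.

kiln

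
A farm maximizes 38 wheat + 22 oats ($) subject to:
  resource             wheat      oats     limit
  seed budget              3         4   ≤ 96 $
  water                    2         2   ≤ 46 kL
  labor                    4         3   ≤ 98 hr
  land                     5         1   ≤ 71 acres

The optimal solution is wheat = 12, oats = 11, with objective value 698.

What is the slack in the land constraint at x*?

land used = 5·12 + 1·11 = 71; slack = 71 − 71 = 0.

0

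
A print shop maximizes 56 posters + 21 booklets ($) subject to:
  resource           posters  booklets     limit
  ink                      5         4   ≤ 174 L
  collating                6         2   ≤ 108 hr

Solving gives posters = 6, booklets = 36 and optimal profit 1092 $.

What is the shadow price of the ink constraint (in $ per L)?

1

Check each constraint at x*: ink 174/174 (tight); collating 108/108 (tight).
Dual feasibility on the basic columns requires 5·y_ink + 6·y_collating = 56, 4·y_ink + 2·y_collating = 21.
Solving: y_ink = 1, y_collating = 8.5.
Shadow price of ink = 1.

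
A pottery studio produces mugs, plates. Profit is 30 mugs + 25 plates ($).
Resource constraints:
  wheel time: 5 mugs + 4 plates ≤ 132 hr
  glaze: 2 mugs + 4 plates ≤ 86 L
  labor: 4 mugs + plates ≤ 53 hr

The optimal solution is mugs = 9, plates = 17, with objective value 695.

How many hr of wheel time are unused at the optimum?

wheel time used = 5·9 + 4·17 = 113; slack = 132 − 113 = 19.

19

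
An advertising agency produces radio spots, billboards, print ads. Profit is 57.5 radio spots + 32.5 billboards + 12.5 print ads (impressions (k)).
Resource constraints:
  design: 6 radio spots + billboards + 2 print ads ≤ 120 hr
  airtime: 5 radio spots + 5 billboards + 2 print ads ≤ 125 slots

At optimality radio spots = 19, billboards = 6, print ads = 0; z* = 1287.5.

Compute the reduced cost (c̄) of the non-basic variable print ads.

Check each constraint at x*: design 120/120 (tight); airtime 125/125 (tight).
The binding rows give the dual system: 6·y_design + 5·y_airtime = 57.5 and 1·y_design + 5·y_airtime = 32.5.
→ y_design = 5 and y_airtime = 5.5.
Reduced cost of print ads: c₃ − yᵀa₃ = 12.5 − (5·2 + 5.5·2) = 12.5 − 21 = -8.5.

-8.5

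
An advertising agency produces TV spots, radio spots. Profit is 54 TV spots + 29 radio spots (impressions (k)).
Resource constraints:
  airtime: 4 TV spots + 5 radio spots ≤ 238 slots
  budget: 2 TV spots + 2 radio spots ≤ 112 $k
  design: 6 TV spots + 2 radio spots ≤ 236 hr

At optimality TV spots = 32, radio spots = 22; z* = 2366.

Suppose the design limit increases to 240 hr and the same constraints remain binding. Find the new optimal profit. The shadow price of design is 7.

Δb = 4, so new z* = 2366 + (7)·(4) = 2366 + 28 = 2394.

2394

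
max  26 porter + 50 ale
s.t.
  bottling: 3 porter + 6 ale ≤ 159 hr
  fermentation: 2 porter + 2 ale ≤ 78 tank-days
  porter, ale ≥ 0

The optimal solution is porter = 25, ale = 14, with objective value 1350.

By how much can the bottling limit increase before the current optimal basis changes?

75

Binding constraints: bottling, fermentation. The basis is B = [[3,6],[2,2]] with det -6.
Per unit increase in bottling, x* moves by d = (-0.3333, 0.3333).
The basis stays optimal until porter reaches 0; allowable increase = 75 hr.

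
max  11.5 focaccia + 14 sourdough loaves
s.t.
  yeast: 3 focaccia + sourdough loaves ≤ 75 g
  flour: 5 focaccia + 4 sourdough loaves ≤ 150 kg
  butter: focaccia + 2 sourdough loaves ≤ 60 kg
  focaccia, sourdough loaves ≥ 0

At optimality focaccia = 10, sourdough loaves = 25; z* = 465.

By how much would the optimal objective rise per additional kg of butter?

At the optimum: yeast uses 55 of 75 (slack = 20); flour uses 150 of 150 (binding); butter uses 60 of 60 (binding).
By complementary slackness, y = 0 for the non-binding constraint.
Dual feasibility on the basic columns requires 5·y_flour + 1·y_butter = 11.5, 4·y_flour + 2·y_butter = 14.
→ y_flour = 1.5 and y_butter = 4.
Shadow price of butter = 4.

4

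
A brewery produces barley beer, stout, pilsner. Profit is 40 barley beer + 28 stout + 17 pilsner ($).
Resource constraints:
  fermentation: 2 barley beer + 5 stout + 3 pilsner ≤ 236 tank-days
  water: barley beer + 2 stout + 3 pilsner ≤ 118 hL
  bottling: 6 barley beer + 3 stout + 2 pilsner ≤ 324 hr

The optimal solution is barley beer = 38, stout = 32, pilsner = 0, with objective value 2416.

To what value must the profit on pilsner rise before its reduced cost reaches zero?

At the optimum: fermentation uses 236 of 236 (binding); water uses 102 of 118 (slack = 16); bottling uses 324 of 324 (binding).
Slack constraints have shadow price 0 (complementary slackness).
The binding rows give the dual system: 2·y_fermentation + 6·y_bottling = 40 and 5·y_fermentation + 3·y_bottling = 28.
This yields shadow prices y_fermentation = 2, y_bottling = 6.
pilsner enters the basis when its profit ≥ yᵀa₃ = 2·3 + 6·2 = 18.

18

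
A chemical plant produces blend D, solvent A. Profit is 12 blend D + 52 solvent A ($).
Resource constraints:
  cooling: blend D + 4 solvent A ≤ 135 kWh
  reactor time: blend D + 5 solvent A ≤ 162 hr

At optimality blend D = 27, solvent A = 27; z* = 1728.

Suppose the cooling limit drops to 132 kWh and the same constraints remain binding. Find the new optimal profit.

Check each constraint at x*: cooling 135/135 (tight); reactor time 162/162 (tight).
From A_Bᵀ y = c: 1·y_cooling + 1·y_reactor time = 12; 4·y_cooling + 5·y_reactor time = 52.
Solving: y_cooling = 8, y_reactor time = 4.
Δz = y_cooling·Δb = 8 × (-3) = -24, so new z* = 1728 − 24 = 1704.

1704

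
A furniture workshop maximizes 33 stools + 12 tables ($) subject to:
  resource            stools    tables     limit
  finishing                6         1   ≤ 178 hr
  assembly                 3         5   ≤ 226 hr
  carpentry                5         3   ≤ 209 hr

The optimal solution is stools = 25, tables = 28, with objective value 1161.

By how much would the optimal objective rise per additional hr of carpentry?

3

At the optimum: finishing uses 178 of 178 (binding); assembly uses 215 of 226 (slack = 11); carpentry uses 209 of 209 (binding).
By complementary slackness, y = 0 for the non-binding constraint.
Dual feasibility on the basic columns requires 6·y_finishing + 5·y_carpentry = 33, 1·y_finishing + 3·y_carpentry = 12.
→ y_finishing = 3 and y_carpentry = 3.
Shadow price of carpentry = 3.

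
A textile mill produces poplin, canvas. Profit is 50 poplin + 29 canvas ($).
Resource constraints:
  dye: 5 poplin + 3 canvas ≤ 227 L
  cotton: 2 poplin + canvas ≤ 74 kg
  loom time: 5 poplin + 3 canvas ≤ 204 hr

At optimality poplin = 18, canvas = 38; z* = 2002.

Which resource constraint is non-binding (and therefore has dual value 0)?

dye

dye: 204/227 (slack 23)
cotton: 74/74 (binding)
loom time: 204/204 (binding)
By complementary slackness, a constraint with positive slack has shadow price 0 → dye.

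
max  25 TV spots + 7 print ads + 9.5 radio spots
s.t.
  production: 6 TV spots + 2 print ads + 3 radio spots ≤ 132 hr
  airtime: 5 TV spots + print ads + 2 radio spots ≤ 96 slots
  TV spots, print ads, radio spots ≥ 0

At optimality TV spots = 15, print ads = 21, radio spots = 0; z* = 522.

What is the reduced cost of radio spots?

At the optimum: production uses 132 of 132 (binding); airtime uses 96 of 96 (binding).
From A_Bᵀ y = c: 6·y_production + 5·y_airtime = 25; 2·y_production + 1·y_airtime = 7.
This yields shadow prices y_production = 2.5, y_airtime = 2.
Reduced cost of radio spots: c₃ − yᵀa₃ = 9.5 − (2.5·3 + 2·2) = 9.5 − 11.5 = -2.

-2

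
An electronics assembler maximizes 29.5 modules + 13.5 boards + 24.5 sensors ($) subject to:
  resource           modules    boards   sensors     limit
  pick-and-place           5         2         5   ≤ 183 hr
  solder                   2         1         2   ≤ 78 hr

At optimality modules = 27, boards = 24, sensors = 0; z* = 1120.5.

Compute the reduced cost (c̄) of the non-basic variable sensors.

-5

Check each constraint at x*: pick-and-place 183/183 (tight); solder 78/78 (tight).
The binding rows give the dual system: 5·y_pick-and-place + 2·y_solder = 29.5 and 2·y_pick-and-place + 1·y_solder = 13.5.
→ y_pick-and-place = 2.5 and y_solder = 8.5.
Reduced cost of sensors: c₃ − yᵀa₃ = 24.5 − (2.5·5 + 8.5·2) = 24.5 − 29.5 = -5.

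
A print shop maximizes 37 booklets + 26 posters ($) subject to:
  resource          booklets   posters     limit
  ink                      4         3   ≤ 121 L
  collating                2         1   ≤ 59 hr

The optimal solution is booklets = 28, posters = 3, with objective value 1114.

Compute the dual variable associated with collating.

At the optimum: ink uses 121 of 121 (binding); collating uses 59 of 59 (binding).
The binding rows give the dual system: 4·y_ink + 2·y_collating = 37 and 3·y_ink + 1·y_collating = 26.
This yields shadow prices y_ink = 7.5, y_collating = 3.5.
Shadow price of collating = 3.5.

3.5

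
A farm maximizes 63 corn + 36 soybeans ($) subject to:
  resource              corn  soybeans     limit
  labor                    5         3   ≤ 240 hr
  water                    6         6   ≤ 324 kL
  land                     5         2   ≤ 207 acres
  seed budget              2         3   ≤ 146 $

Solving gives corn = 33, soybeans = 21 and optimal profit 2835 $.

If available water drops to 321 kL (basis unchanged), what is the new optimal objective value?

At the optimum: labor uses 228 of 240 (slack = 12); water uses 324 of 324 (binding); land uses 207 of 207 (binding); seed budget uses 129 of 146 (slack = 17).
By complementary slackness, y = 0 for the non-binding constraints.
From A_Bᵀ y = c: 6·y_water + 5·y_land = 63; 6·y_water + 2·y_land = 36.
Solving: y_water = 3, y_land = 9.
Δz = y_water·Δb = 3 × (-3) = -9, so new z* = 2835 − 9 = 2826.

2826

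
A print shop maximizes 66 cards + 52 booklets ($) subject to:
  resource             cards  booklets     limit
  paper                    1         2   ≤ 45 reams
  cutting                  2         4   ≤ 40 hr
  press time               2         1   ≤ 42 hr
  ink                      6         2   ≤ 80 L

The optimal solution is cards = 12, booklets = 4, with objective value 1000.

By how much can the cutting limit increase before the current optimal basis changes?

Binding constraints: cutting, ink. The basis is B = [[2,4],[6,2]] with det -20.
Per unit increase in cutting, x* moves by d = (-0.1, 0.3).
The basis stays optimal until paper becomes binding; allowable increase = 50 hr.

50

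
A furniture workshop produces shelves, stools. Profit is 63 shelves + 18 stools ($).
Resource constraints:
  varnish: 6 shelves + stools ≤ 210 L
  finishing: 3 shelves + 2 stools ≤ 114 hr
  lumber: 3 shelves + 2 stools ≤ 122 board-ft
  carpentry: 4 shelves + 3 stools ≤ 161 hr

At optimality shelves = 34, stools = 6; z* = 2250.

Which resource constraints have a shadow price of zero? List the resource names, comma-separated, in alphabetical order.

carpentry, lumber

varnish: 210/210 (binding)
finishing: 114/114 (binding)
lumber: 114/122 (slack 8)
carpentry: 154/161 (slack 7)
By complementary slackness, a constraint with positive slack has shadow price 0 → carpentry, lumber.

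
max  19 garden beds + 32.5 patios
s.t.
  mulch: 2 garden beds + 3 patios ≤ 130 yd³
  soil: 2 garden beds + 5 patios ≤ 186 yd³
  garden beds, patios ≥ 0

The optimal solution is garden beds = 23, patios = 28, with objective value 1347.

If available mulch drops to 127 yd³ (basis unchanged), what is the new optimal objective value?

1324.5

At the optimum: mulch uses 130 of 130 (binding); soil uses 186 of 186 (binding).
Dual feasibility on the basic columns requires 2·y_mulch + 2·y_soil = 19, 3·y_mulch + 5·y_soil = 32.5.
This yields shadow prices y_mulch = 7.5, y_soil = 2.
Δz = y_mulch·Δb = 7.5 × (-3) = -22.5, so new z* = 1347 − 22.5 = 1324.5.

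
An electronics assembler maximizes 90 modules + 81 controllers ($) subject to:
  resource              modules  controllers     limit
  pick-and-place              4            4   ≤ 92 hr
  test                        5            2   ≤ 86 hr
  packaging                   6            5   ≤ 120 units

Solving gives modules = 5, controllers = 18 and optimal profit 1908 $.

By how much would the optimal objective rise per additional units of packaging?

Check each constraint at x*: pick-and-place 92/92 (tight); test 61/86 (slack 25); packaging 120/120 (tight).
Since test is not tight, its dual is 0.
From A_Bᵀ y = c: 4·y_pick-and-place + 6·y_packaging = 90; 4·y_pick-and-place + 5·y_packaging = 81.
This yields shadow prices y_pick-and-place = 9, y_packaging = 9.
Shadow price of packaging = 9.

9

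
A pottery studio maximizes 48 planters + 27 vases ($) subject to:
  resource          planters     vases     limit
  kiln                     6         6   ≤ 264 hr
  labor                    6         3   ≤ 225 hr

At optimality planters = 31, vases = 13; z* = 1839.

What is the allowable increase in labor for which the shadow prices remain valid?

39

Binding constraints: kiln, labor. The basis is B = [[6,6],[6,3]] with det -18.
Per unit increase in labor, x* moves by d = (0.3333, -0.3333).
The basis stays optimal until vases reaches 0; allowable increase = 39 hr.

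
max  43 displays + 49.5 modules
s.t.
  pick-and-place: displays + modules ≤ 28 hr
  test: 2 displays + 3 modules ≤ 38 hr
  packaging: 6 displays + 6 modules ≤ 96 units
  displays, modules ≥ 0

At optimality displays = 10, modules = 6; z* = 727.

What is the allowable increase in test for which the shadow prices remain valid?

10

Binding constraints: test, packaging. The basis is B = [[2,3],[6,6]] with det -6.
Per unit increase in test, x* moves by d = (-1, 1).
The basis stays optimal until displays reaches 0; allowable increase = 10 hr.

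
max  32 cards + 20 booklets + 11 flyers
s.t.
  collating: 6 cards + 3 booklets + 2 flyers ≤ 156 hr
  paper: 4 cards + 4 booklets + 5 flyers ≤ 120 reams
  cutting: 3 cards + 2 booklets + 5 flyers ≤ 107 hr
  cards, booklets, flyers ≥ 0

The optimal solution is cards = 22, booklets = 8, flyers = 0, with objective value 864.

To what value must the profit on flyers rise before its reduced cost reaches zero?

18

Check each constraint at x*: collating 156/156 (tight); paper 120/120 (tight); cutting 82/107 (slack 25).
Slack constraints have shadow price 0 (complementary slackness).
From A_Bᵀ y = c: 6·y_collating + 4·y_paper = 32; 3·y_collating + 4·y_paper = 20.
Solving: y_collating = 4, y_paper = 2.
flyers enters the basis when its profit ≥ yᵀa₃ = 4·2 + 2·5 = 18.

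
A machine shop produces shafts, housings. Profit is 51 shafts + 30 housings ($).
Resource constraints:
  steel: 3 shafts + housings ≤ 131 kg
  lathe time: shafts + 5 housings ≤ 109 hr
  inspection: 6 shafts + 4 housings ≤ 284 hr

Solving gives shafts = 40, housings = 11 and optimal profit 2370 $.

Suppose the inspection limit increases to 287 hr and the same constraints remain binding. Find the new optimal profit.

2389.5

Check each constraint at x*: steel 131/131 (tight); lathe time 95/109 (slack 14); inspection 284/284 (tight).
Slack constraints have shadow price 0 (complementary slackness).
From A_Bᵀ y = c: 3·y_steel + 6·y_inspection = 51; 1·y_steel + 4·y_inspection = 30.
Solving: y_steel = 4, y_inspection = 6.5.
Δz = y_inspection·Δb = 6.5 × (3) = 19.5, so new z* = 2370 + 19.5 = 2389.5.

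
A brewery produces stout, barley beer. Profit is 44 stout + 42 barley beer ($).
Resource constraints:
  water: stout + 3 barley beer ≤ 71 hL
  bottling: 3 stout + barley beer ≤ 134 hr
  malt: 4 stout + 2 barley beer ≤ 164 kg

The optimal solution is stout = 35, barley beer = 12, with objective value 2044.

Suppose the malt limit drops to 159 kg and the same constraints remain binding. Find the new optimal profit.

1999

Check each constraint at x*: water 71/71 (tight); bottling 117/134 (slack 17); malt 164/164 (tight).
Since bottling is not tight, its dual is 0.
From A_Bᵀ y = c: 1·y_water + 4·y_malt = 44; 3·y_water + 2·y_malt = 42.
This yields shadow prices y_water = 8, y_malt = 9.
Δz = y_malt·Δb = 9 × (-5) = -45, so new z* = 2044 − 45 = 1999.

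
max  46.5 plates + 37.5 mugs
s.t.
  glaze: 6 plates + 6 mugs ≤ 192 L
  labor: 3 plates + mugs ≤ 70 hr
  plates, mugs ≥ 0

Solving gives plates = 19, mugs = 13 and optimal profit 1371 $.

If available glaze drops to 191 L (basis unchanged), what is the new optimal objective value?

At the optimum: glaze uses 192 of 192 (binding); labor uses 70 of 70 (binding).
From A_Bᵀ y = c: 6·y_glaze + 3·y_labor = 46.5; 6·y_glaze + 1·y_labor = 37.5.
→ y_glaze = 5.5 and y_labor = 4.5.
Δz = y_glaze·Δb = 5.5 × (-1) = -5.5, so new z* = 1371 − 5.5 = 1365.5.

1365.5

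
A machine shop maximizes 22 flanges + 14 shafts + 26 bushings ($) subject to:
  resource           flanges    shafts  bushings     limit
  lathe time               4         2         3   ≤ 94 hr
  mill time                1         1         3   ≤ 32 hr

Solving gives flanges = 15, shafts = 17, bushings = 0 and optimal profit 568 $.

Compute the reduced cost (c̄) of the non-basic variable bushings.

Both lathe time and mill time are binding at x*.
The binding rows give the dual system: 4·y_lathe time + 1·y_mill time = 22 and 2·y_lathe time + 1·y_mill time = 14.
→ y_lathe time = 4 and y_mill time = 6.
Reduced cost of bushings: c₃ − yᵀa₃ = 26 − (4·3 + 6·3) = 26 − 30 = -4.

-4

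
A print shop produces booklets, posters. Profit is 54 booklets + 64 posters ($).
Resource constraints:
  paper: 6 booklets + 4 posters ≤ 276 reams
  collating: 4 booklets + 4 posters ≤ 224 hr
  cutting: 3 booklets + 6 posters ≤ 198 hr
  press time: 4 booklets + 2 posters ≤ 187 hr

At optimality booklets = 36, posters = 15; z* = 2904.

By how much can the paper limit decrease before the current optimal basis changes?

144

Binding constraints: paper, cutting. The basis is B = [[6,4],[3,6]] with det 24.
Per unit decrease in paper, x* moves by d = (-0.25, 0.125).
The basis stays optimal until booklets reaches 0; allowable decrease = 144 reams.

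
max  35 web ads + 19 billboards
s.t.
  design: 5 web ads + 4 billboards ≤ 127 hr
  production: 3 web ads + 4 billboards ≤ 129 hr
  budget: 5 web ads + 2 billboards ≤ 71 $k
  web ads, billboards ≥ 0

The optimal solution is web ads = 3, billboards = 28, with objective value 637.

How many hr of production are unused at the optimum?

production used = 3·3 + 4·28 = 121; slack = 129 − 121 = 8.

8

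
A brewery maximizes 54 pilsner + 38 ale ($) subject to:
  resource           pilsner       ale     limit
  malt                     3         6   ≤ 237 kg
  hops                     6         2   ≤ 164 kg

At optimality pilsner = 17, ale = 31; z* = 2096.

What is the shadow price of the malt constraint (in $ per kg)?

4

At the optimum: malt uses 237 of 237 (binding); hops uses 164 of 164 (binding).
Dual feasibility on the basic columns requires 3·y_malt + 6·y_hops = 54, 6·y_malt + 2·y_hops = 38.
→ y_malt = 4 and y_hops = 7.
Shadow price of malt = 4.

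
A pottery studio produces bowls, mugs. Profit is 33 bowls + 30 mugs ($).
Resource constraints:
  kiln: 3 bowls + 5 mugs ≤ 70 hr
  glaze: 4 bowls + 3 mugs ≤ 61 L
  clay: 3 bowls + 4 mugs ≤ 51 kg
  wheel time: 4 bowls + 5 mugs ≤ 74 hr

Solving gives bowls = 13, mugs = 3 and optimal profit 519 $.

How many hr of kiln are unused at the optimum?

kiln used = 3·13 + 5·3 = 54; slack = 70 − 54 = 16.

16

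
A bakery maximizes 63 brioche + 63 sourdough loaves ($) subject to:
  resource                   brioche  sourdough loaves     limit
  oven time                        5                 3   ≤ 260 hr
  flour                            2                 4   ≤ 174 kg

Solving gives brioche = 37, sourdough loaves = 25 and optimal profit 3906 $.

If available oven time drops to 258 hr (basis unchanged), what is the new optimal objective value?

3888

Check each constraint at x*: oven time 260/260 (tight); flour 174/174 (tight).
From A_Bᵀ y = c: 5·y_oven time + 2·y_flour = 63; 3·y_oven time + 4·y_flour = 63.
This yields shadow prices y_oven time = 9, y_flour = 9.
Δz = y_oven time·Δb = 9 × (-2) = -18, so new z* = 3906 − 18 = 3888.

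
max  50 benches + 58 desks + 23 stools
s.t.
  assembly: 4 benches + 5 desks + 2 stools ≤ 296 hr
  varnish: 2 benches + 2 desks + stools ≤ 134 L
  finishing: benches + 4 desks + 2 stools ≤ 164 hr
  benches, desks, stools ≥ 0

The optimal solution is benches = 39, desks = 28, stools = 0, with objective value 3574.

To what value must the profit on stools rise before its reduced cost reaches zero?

Binding: assembly and varnish. Non-binding: finishing (13 unused).
Slack constraints have shadow price 0 (complementary slackness).
The binding rows give the dual system: 4·y_assembly + 2·y_varnish = 50 and 5·y_assembly + 2·y_varnish = 58.
→ y_assembly = 8 and y_varnish = 9.
stools enters the basis when its profit ≥ yᵀa₃ = 8·2 + 9·1 = 25.

25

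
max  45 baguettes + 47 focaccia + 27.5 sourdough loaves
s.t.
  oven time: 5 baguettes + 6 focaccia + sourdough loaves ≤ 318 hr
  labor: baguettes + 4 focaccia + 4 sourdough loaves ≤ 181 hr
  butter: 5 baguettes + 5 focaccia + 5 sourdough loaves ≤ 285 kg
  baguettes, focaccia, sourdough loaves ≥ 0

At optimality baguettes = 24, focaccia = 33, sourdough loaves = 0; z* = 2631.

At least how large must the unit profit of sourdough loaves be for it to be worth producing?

37

At the optimum: oven time uses 318 of 318 (binding); labor uses 156 of 181 (slack = 25); butter uses 285 of 285 (binding).
Slack constraints have shadow price 0 (complementary slackness).
From A_Bᵀ y = c: 5·y_oven time + 5·y_butter = 45; 6·y_oven time + 5·y_butter = 47.
→ y_oven time = 2 and y_butter = 7.
sourdough loaves enters the basis when its profit ≥ yᵀa₃ = 2·1 + 7·5 = 37.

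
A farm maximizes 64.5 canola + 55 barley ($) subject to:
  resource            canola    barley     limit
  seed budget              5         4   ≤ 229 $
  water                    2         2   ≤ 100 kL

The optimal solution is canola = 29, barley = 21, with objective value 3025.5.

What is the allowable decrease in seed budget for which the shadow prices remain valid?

Binding constraints: seed budget, water. The basis is B = [[5,4],[2,2]] with det 2.
Per unit decrease in seed budget, x* moves by d = (-1, 1).
The basis stays optimal until canola reaches 0; allowable decrease = 29 $.

29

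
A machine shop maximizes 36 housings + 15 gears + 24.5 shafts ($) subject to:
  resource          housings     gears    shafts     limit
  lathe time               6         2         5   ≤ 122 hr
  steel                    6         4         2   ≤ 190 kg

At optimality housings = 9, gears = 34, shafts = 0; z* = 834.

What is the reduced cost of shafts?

-1

Both lathe time and steel are binding at x*.
The binding rows give the dual system: 6·y_lathe time + 6·y_steel = 36 and 2·y_lathe time + 4·y_steel = 15.
This yields shadow prices y_lathe time = 4.5, y_steel = 1.5.
Reduced cost of shafts: c₃ − yᵀa₃ = 24.5 − (4.5·5 + 1.5·2) = 24.5 − 25.5 = -1.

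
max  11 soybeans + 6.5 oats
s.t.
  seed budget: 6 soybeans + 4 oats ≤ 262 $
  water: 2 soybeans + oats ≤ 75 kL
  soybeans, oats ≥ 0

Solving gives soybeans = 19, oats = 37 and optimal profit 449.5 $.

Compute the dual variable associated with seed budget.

At the optimum: seed budget uses 262 of 262 (binding); water uses 75 of 75 (binding).
Dual feasibility on the basic columns requires 6·y_seed budget + 2·y_water = 11, 4·y_seed budget + 1·y_water = 6.5.
→ y_seed budget = 1 and y_water = 2.5.
Shadow price of seed budget = 1.

1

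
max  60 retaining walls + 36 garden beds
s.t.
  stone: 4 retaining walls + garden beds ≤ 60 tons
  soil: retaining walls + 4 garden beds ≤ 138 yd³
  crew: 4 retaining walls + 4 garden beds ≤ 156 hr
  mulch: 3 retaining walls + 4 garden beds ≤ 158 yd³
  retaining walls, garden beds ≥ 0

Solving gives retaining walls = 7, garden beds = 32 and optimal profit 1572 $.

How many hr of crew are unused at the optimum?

crew used = 4·7 + 4·32 = 156; slack = 156 − 156 = 0.

0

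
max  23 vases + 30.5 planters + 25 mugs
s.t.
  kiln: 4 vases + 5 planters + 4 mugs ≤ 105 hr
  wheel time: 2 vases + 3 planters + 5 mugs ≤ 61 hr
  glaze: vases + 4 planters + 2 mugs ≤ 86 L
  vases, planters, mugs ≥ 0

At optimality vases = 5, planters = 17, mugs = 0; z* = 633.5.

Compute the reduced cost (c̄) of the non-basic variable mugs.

At the optimum: kiln uses 105 of 105 (binding); wheel time uses 61 of 61 (binding); glaze uses 73 of 86 (slack = 13).
Slack constraints have shadow price 0 (complementary slackness).
The binding rows give the dual system: 4·y_kiln + 2·y_wheel time = 23 and 5·y_kiln + 3·y_wheel time = 30.5.
Solving: y_kiln = 4, y_wheel time = 3.5.
Reduced cost of mugs: c₃ − yᵀa₃ = 25 − (4·4 + 3.5·5) = 25 − 33.5 = -8.5.

-8.5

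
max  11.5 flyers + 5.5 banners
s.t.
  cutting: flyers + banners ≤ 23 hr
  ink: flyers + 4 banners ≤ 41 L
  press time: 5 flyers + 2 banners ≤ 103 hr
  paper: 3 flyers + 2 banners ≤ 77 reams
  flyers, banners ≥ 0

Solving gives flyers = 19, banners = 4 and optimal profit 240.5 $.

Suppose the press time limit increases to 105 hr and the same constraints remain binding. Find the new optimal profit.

244.5

Check each constraint at x*: cutting 23/23 (tight); ink 35/41 (slack 6); press time 103/103 (tight); paper 65/77 (slack 12).
Slack constraints have shadow price 0 (complementary slackness).
From A_Bᵀ y = c: 1·y_cutting + 5·y_press time = 11.5; 1·y_cutting + 2·y_press time = 5.5.
Solving: y_cutting = 1.5, y_press time = 2.
Δz = y_press time·Δb = 2 × (2) = 4, so new z* = 240.5 + 4 = 244.5.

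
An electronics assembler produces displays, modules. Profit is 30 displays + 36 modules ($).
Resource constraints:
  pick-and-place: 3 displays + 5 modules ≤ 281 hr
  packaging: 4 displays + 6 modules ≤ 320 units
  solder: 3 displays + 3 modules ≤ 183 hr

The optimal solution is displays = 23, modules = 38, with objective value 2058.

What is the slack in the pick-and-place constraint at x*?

pick-and-place used = 3·23 + 5·38 = 259; slack = 281 − 259 = 22.

22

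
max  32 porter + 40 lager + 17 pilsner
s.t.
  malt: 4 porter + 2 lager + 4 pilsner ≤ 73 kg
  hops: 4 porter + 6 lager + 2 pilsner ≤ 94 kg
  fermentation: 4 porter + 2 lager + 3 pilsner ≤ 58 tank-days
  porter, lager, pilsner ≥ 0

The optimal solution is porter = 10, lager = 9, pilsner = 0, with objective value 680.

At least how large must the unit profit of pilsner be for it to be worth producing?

Binding: hops and fermentation. Non-binding: malt (15 unused).
By complementary slackness, y = 0 for the non-binding constraint.
Dual feasibility on the basic columns requires 4·y_hops + 4·y_fermentation = 32, 6·y_hops + 2·y_fermentation = 40.
→ y_hops = 6 and y_fermentation = 2.
pilsner enters the basis when its profit ≥ yᵀa₃ = 6·2 + 2·3 = 18.

18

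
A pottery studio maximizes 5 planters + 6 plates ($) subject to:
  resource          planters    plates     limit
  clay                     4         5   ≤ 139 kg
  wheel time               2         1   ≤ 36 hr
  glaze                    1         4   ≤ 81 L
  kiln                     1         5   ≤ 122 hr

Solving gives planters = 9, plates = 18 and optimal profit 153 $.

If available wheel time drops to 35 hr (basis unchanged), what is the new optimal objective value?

Binding: wheel time and glaze. Non-binding: clay (13 unused), kiln (23 unused).
Slack constraints have shadow price 0 (complementary slackness).
The binding rows give the dual system: 2·y_wheel time + 1·y_glaze = 5 and 1·y_wheel time + 4·y_glaze = 6.
→ y_wheel time = 2 and y_glaze = 1.
Δz = y_wheel time·Δb = 2 × (-1) = -2, so new z* = 153 − 2 = 151.

151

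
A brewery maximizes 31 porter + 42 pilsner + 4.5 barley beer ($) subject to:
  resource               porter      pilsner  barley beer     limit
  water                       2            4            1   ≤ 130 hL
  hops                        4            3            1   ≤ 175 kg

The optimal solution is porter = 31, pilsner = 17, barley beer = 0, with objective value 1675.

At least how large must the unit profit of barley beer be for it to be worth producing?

Both water and hops are binding at x*.
Dual feasibility on the basic columns requires 2·y_water + 4·y_hops = 31, 4·y_water + 3·y_hops = 42.
This yields shadow prices y_water = 7.5, y_hops = 4.
barley beer enters the basis when its profit ≥ yᵀa₃ = 7.5·1 + 4·1 = 11.5.

11.5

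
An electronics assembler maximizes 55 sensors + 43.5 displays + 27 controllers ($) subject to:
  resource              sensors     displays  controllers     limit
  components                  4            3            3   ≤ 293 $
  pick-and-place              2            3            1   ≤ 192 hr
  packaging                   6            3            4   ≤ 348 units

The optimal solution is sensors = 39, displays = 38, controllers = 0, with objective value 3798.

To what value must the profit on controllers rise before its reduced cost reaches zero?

34

Check each constraint at x*: components 270/293 (slack 23); pick-and-place 192/192 (tight); packaging 348/348 (tight).
Since components is not tight, its dual is 0.
From A_Bᵀ y = c: 2·y_pick-and-place + 6·y_packaging = 55; 3·y_pick-and-place + 3·y_packaging = 43.5.
→ y_pick-and-place = 8 and y_packaging = 6.5.
controllers enters the basis when its profit ≥ yᵀa₃ = 8·1 + 6.5·4 = 34.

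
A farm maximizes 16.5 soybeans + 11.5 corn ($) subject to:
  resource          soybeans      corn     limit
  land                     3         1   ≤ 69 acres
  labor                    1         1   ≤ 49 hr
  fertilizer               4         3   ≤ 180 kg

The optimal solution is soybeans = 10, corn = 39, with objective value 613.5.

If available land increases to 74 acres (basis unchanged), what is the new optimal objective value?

Check each constraint at x*: land 69/69 (tight); labor 49/49 (tight); fertilizer 157/180 (slack 23).
Since fertilizer is not tight, its dual is 0.
Dual feasibility on the basic columns requires 3·y_land + 1·y_labor = 16.5, 1·y_land + 1·y_labor = 11.5.
Solving: y_land = 2.5, y_labor = 9.
Δz = y_land·Δb = 2.5 × (5) = 12.5, so new z* = 613.5 + 12.5 = 626.

626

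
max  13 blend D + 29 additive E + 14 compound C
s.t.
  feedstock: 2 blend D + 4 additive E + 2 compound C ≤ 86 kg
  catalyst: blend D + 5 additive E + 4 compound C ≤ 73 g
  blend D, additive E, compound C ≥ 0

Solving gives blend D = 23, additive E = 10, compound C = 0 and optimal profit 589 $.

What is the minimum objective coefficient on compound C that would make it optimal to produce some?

At the optimum: feedstock uses 86 of 86 (binding); catalyst uses 73 of 73 (binding).
Dual feasibility on the basic columns requires 2·y_feedstock + 1·y_catalyst = 13, 4·y_feedstock + 5·y_catalyst = 29.
Solving: y_feedstock = 6, y_catalyst = 1.
compound C enters the basis when its profit ≥ yᵀa₃ = 6·2 + 1·4 = 16.

16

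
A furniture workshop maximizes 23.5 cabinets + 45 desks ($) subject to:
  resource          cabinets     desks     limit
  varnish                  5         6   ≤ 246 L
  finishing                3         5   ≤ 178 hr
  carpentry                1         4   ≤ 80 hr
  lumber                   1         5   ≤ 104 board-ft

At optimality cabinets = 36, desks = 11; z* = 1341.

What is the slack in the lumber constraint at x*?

13

lumber used = 1·36 + 5·11 = 91; slack = 104 − 91 = 13.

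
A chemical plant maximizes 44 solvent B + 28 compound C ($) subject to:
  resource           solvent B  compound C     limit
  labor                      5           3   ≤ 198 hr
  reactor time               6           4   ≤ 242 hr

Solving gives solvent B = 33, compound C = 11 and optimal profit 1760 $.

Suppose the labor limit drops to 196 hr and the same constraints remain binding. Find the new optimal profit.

1752

At the optimum: labor uses 198 of 198 (binding); reactor time uses 242 of 242 (binding).
Dual feasibility on the basic columns requires 5·y_labor + 6·y_reactor time = 44, 3·y_labor + 4·y_reactor time = 28.
This yields shadow prices y_labor = 4, y_reactor time = 4.
Δz = y_labor·Δb = 4 × (-2) = -8, so new z* = 1760 − 8 = 1752.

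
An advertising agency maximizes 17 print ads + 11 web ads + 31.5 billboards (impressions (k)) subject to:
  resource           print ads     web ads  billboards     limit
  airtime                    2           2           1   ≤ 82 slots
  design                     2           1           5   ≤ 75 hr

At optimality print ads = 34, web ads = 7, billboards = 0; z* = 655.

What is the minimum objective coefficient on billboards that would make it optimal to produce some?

32.5

Check each constraint at x*: airtime 82/82 (tight); design 75/75 (tight).
From A_Bᵀ y = c: 2·y_airtime + 2·y_design = 17; 2·y_airtime + 1·y_design = 11.
Solving: y_airtime = 2.5, y_design = 6.
billboards enters the basis when its profit ≥ yᵀa₃ = 2.5·1 + 6·5 = 32.5.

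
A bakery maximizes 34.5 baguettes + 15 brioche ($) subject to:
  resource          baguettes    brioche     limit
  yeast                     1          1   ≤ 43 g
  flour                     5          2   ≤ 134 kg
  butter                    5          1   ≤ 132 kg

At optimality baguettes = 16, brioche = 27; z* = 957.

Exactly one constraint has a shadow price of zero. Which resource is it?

butter

yeast: 43/43 (binding)
flour: 134/134 (binding)
butter: 107/132 (slack 25)
By complementary slackness, a constraint with positive slack has shadow price 0 → butter.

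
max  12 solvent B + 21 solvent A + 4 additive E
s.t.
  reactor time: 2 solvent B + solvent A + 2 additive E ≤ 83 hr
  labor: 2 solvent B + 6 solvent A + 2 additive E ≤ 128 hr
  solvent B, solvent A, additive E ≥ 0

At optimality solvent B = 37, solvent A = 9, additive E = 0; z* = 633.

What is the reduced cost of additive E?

-8

Both reactor time and labor are binding at x*.
The binding rows give the dual system: 2·y_reactor time + 2·y_labor = 12 and 1·y_reactor time + 6·y_labor = 21.
Solving: y_reactor time = 3, y_labor = 3.
Reduced cost of additive E: c₃ − yᵀa₃ = 4 − (3·2 + 3·2) = 4 − 12 = -8.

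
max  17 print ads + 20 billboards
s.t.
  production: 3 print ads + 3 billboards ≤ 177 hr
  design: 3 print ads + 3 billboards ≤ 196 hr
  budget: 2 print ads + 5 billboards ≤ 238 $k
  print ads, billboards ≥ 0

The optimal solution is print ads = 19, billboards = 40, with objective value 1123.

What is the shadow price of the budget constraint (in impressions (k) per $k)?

1

Check each constraint at x*: production 177/177 (tight); design 177/196 (slack 19); budget 238/238 (tight).
Since design is not tight, its dual is 0.
The binding rows give the dual system: 3·y_production + 2·y_budget = 17 and 3·y_production + 5·y_budget = 20.
This yields shadow prices y_production = 5, y_budget = 1.
Shadow price of budget = 1.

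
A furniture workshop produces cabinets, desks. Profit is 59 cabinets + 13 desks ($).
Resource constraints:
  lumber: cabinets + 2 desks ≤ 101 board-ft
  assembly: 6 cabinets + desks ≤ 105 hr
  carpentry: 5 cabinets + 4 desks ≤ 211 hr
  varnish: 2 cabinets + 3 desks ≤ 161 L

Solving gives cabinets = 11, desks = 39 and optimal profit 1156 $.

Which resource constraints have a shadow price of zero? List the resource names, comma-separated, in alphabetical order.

lumber: 89/101 (slack 12)
assembly: 105/105 (binding)
carpentry: 211/211 (binding)
varnish: 139/161 (slack 22)
By complementary slackness, a constraint with positive slack has shadow price 0 → lumber, varnish.

lumber, varnish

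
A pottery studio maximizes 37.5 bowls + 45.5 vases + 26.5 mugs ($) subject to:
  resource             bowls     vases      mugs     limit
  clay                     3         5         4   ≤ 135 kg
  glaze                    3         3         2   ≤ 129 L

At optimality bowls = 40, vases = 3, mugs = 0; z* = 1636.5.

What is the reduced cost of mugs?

-6.5

Both clay and glaze are binding at x*.
The binding rows give the dual system: 3·y_clay + 3·y_glaze = 37.5 and 5·y_clay + 3·y_glaze = 45.5.
→ y_clay = 4 and y_glaze = 8.5.
Reduced cost of mugs: c₃ − yᵀa₃ = 26.5 − (4·4 + 8.5·2) = 26.5 − 33 = -6.5.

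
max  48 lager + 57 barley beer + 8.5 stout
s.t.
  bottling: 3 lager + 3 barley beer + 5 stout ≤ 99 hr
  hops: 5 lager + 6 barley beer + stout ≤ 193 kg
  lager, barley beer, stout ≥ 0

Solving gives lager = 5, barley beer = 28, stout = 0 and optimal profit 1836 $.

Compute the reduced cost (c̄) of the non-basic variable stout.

-5.5

Both bottling and hops are binding at x*.
Dual feasibility on the basic columns requires 3·y_bottling + 5·y_hops = 48, 3·y_bottling + 6·y_hops = 57.
Solving: y_bottling = 1, y_hops = 9.
Reduced cost of stout: c₃ − yᵀa₃ = 8.5 − (1·5 + 9·1) = 8.5 − 14 = -5.5.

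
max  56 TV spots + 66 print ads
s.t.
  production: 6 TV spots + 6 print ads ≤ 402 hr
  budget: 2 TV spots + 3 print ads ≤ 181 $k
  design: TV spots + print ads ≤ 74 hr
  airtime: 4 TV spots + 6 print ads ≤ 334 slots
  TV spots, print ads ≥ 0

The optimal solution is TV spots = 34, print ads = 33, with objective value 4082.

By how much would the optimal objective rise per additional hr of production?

Binding: production and airtime. Non-binding: budget (14 unused), design (7 unused).
Since budget, design are not tight, their duals are 0.
The binding rows give the dual system: 6·y_production + 4·y_airtime = 56 and 6·y_production + 6·y_airtime = 66.
Solving: y_production = 6, y_airtime = 5.
Shadow price of production = 6.

6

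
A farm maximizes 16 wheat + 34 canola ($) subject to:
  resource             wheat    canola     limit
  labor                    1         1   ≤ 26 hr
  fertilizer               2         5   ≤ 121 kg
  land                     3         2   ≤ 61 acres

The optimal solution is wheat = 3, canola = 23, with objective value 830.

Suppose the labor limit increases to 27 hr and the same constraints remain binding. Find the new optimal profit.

834

At the optimum: labor uses 26 of 26 (binding); fertilizer uses 121 of 121 (binding); land uses 55 of 61 (slack = 6).
Slack constraints have shadow price 0 (complementary slackness).
From A_Bᵀ y = c: 1·y_labor + 2·y_fertilizer = 16; 1·y_labor + 5·y_fertilizer = 34.
→ y_labor = 4 and y_fertilizer = 6.
Δz = y_labor·Δb = 4 × (1) = 4, so new z* = 830 + 4 = 834.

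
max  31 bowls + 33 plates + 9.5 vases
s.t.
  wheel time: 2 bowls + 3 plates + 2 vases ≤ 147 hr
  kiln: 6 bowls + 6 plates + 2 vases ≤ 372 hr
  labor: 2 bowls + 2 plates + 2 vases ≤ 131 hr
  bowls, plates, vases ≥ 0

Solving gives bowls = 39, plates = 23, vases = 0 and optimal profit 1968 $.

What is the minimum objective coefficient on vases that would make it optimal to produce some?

13

Binding: wheel time and kiln. Non-binding: labor (7 unused).
By complementary slackness, y = 0 for the non-binding constraint.
The binding rows give the dual system: 2·y_wheel time + 6·y_kiln = 31 and 3·y_wheel time + 6·y_kiln = 33.
→ y_wheel time = 2 and y_kiln = 4.5.
vases enters the basis when its profit ≥ yᵀa₃ = 2·2 + 4.5·2 = 13.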